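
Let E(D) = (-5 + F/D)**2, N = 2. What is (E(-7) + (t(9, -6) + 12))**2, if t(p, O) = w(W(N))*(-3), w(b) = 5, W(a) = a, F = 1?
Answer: 1320201/2401 ≈ 549.85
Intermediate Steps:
t(p, O) = -15 (t(p, O) = 5*(-3) = -15)
E(D) = (-5 + 1/D)**2
(E(-7) + (t(9, -6) + 12))**2 = ((-1 + 5*(-7))**2/(-7)**2 + (-15 + 12))**2 = ((-1 - 35)**2/49 - 3)**2 = ((1/49)*(-36)**2 - 3)**2 = ((1/49)*1296 - 3)**2 = (1296/49 - 3)**2 = (1149/49)**2 = 1320201/2401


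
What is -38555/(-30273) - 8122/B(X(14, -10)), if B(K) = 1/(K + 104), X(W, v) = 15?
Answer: -29259360859/30273 ≈ -9.6652e+5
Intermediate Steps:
B(K) = 1/(104 + K)
-38555/(-30273) - 8122/B(X(14, -10)) = -38555/(-30273) - 8122/(1/(104 + 15)) = -38555*(-1/30273) - 8122/(1/119) = 38555/30273 - 8122/1/119 = 38555/30273 - 8122*119 = 38555/30273 - 966518 = -29259360859/30273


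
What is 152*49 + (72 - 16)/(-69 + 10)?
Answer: 439376/59 ≈ 7447.0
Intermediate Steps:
152*49 + (72 - 16)/(-69 + 10) = 7448 + 56/(-59) = 7448 + 56*(-1/59) = 7448 - 56/59 = 439376/59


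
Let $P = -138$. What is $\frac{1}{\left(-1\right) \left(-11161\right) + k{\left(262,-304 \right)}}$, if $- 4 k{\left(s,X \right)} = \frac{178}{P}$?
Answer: $\frac{276}{3080525} \approx 8.9595 \cdot 10^{-5}$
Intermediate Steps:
$k{\left(s,X \right)} = \frac{89}{276}$ ($k{\left(s,X \right)} = - \frac{178 \frac{1}{-138}}{4} = - \frac{178 \left(- \frac{1}{138}\right)}{4} = \left(- \frac{1}{4}\right) \left(- \frac{89}{69}\right) = \frac{89}{276}$)
$\frac{1}{\left(-1\right) \left(-11161\right) + k{\left(262,-304 \right)}} = \frac{1}{\left(-1\right) \left(-11161\right) + \frac{89}{276}} = \frac{1}{11161 + \frac{89}{276}} = \frac{1}{\frac{3080525}{276}} = \frac{276}{3080525}$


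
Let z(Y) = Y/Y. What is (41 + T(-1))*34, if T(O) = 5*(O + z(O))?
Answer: 1394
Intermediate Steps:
z(Y) = 1
T(O) = 5 + 5*O (T(O) = 5*(O + 1) = 5*(1 + O) = 5 + 5*O)
(41 + T(-1))*34 = (41 + (5 + 5*(-1)))*34 = (41 + (5 - 5))*34 = (41 + 0)*34 = 41*34 = 1394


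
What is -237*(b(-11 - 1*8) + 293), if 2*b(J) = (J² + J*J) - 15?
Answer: -306441/2 ≈ -1.5322e+5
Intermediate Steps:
b(J) = -15/2 + J² (b(J) = ((J² + J*J) - 15)/2 = ((J² + J²) - 15)/2 = (2*J² - 15)/2 = (-15 + 2*J²)/2 = -15/2 + J²)
-237*(b(-11 - 1*8) + 293) = -237*((-15/2 + (-11 - 1*8)²) + 293) = -237*((-15/2 + (-11 - 8)²) + 293) = -237*((-15/2 + (-19)²) + 293) = -237*((-15/2 + 361) + 293) = -237*(707/2 + 293) = -237*1293/2 = -306441/2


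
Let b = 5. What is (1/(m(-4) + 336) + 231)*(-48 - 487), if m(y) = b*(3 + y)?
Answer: -40907170/331 ≈ -1.2359e+5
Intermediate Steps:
m(y) = 15 + 5*y (m(y) = 5*(3 + y) = 15 + 5*y)
(1/(m(-4) + 336) + 231)*(-48 - 487) = (1/((15 + 5*(-4)) + 336) + 231)*(-48 - 487) = (1/((15 - 20) + 336) + 231)*(-535) = (1/(-5 + 336) + 231)*(-535) = (1/331 + 231)*(-535) = (76462/331)*(-535) = -40907170/331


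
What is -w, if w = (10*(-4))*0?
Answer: 0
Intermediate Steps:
w = 0 (w = -40*0 = 0)
-w = -1*0 = 0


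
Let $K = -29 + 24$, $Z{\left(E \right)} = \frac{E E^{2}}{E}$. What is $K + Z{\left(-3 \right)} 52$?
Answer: $463$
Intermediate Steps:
$Z{\left(E \right)} = E^{2}$ ($Z{\left(E \right)} = \frac{E^{3}}{E} = E^{2}$)
$K = -5$
$K + Z{\left(-3 \right)} 52 = -5 + \left(-3\right)^{2} \cdot 52 = -5 + 9 \cdot 52 = -5 + 468 = 463$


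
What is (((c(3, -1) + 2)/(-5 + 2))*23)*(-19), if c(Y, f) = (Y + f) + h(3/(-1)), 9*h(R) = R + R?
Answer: 4370/9 ≈ 485.56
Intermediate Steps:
h(R) = 2*R/9 (h(R) = (R + R)/9 = (2*R)/9 = 2*R/9)
c(Y, f) = -⅔ + Y + f (c(Y, f) = (Y + f) + 2*(3/(-1))/9 = (Y + f) + 2*(3*(-1))/9 = (Y + f) + (2/9)*(-3) = (Y + f) - ⅔ = -⅔ + Y + f)
(((c(3, -1) + 2)/(-5 + 2))*23)*(-19) = ((((-⅔ + 3 - 1) + 2)/(-5 + 2))*23)*(-19) = (((4/3 + 2)/(-3))*23)*(-19) = (((10/3)*(-⅓))*23)*(-19) = -10/9*23*(-19) = -230/9*(-19) = 4370/9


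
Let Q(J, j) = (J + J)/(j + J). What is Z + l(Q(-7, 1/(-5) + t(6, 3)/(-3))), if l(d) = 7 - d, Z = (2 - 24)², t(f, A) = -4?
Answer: 21499/44 ≈ 488.61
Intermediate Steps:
Z = 484 (Z = (-22)² = 484)
Q(J, j) = 2*J/(J + j) (Q(J, j) = (2*J)/(J + j) = 2*J/(J + j))
Z + l(Q(-7, 1/(-5) + t(6, 3)/(-3))) = 484 + (7 - 2*(-7)/(-7 + (1/(-5) - 4/(-3)))) = 484 + (7 - 2*(-7)/(-7 + (1*(-⅕) - 4*(-⅓)))) = 484 + (7 - 2*(-7)/(-7 + (-⅕ + 4/3))) = 484 + (7 - 2*(-7)/(-7 + 17/15)) = 484 + (7 - 2*(-7)/(-88/15)) = 484 + (7 - 2*(-7)*(-15)/88) = 484 + (7 - 1*105/44) = 484 + (7 - 105/44) = 484 + 203/44 = 21499/44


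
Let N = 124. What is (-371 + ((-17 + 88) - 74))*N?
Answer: -46376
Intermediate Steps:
(-371 + ((-17 + 88) - 74))*N = (-371 + ((-17 + 88) - 74))*124 = (-371 + (71 - 74))*124 = (-371 - 3)*124 = -374*124 = -46376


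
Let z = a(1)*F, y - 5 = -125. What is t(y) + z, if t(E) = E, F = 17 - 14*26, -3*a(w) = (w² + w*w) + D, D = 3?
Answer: 1375/3 ≈ 458.33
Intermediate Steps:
y = -120 (y = 5 - 125 = -120)
a(w) = -1 - 2*w²/3 (a(w) = -((w² + w*w) + 3)/3 = -((w² + w²) + 3)/3 = -(2*w² + 3)/3 = -(3 + 2*w²)/3 = -1 - 2*w²/3)
F = -347 (F = 17 - 364 = -347)
z = 1735/3 (z = (-1 - ⅔*1²)*(-347) = (-1 - ⅔*1)*(-347) = (-1 - ⅔)*(-347) = -5/3*(-347) = 1735/3 ≈ 578.33)
t(y) + z = -120 + 1735/3 = 1375/3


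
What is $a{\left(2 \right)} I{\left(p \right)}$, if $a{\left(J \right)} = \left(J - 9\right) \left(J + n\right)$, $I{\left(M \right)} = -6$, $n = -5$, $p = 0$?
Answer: $-126$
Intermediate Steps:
$a{\left(J \right)} = \left(-9 + J\right) \left(-5 + J\right)$ ($a{\left(J \right)} = \left(J - 9\right) \left(J - 5\right) = \left(-9 + J\right) \left(-5 + J\right)$)
$a{\left(2 \right)} I{\left(p \right)} = \left(45 + 2^{2} - 28\right) \left(-6\right) = \left(45 + 4 - 28\right) \left(-6\right) = 21 \left(-6\right) = -126$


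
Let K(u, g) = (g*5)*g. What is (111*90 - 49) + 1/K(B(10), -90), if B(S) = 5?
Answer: 402610501/40500 ≈ 9941.0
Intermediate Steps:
K(u, g) = 5*g**2 (K(u, g) = (5*g)*g = 5*g**2)
(111*90 - 49) + 1/K(B(10), -90) = (111*90 - 49) + 1/(5*(-90)**2) = (9990 - 49) + 1/(5*8100) = 9941 + 1/40500 = 402610501/40500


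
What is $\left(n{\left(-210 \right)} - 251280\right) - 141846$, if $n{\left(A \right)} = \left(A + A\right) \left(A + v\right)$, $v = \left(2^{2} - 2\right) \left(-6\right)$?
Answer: $-299886$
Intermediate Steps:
$v = -12$ ($v = \left(4 - 2\right) \left(-6\right) = 2 \left(-6\right) = -12$)
$n{\left(A \right)} = 2 A \left(-12 + A\right)$ ($n{\left(A \right)} = \left(A + A\right) \left(A - 12\right) = 2 A \left(-12 + A\right)$)
$\left(n{\left(-210 \right)} - 251280\right) - 141846 = \left(2 \left(-210\right) \left(-12 - 210\right) - 251280\right) - 141846 = \left(2 \left(-210\right) \left(-222\right) - 251280\right) - 141846 = \left(93240 - 251280\right) - 141846 = -158040 - 141846 = -299886$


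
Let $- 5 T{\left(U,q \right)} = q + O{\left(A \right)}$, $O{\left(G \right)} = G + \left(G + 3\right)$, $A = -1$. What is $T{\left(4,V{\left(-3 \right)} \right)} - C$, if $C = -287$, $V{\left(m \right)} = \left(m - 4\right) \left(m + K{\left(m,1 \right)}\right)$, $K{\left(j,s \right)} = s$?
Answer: $284$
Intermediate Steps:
$V{\left(m \right)} = \left(1 + m\right) \left(-4 + m\right)$ ($V{\left(m \right)} = \left(m - 4\right) \left(m + 1\right) = \left(-4 + m\right) \left(1 + m\right) = \left(1 + m\right) \left(-4 + m\right)$)
$O{\left(G \right)} = 3 + 2 G$ ($O{\left(G \right)} = G + \left(3 + G\right) = 3 + 2 G$)
$T{\left(U,q \right)} = - \frac{1}{5} - \frac{q}{5}$ ($T{\left(U,q \right)} = - \frac{q + \left(3 + 2 \left(-1\right)\right)}{5} = - \frac{q + \left(3 - 2\right)}{5} = - \frac{q + 1}{5} = - \frac{1 + q}{5} = - \frac{1}{5} - \frac{q}{5}$)
$T{\left(4,V{\left(-3 \right)} \right)} - C = \left(- \frac{1}{5} - \frac{-4 + \left(-3\right)^{2} - -9}{5}\right) - -287 = \left(- \frac{1}{5} - \frac{-4 + 9 + 9}{5}\right) + 287 = \left(- \frac{1}{5} - \frac{14}{5}\right) + 287 = -3 + 287 = 284$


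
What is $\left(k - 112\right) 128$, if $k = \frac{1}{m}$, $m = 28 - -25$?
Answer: $- \frac{759680}{53} \approx -14334.0$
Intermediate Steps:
$m = 53$ ($m = 28 + 25 = 53$)
$k = \frac{1}{53} \approx 0.018868$
$\left(k - 112\right) 128 = \left(\frac{1}{53} - 112\right) 128 = \left(- \frac{5935}{53}\right) 128 = - \frac{759680}{53}$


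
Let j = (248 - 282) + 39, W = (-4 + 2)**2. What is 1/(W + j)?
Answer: 1/9 ≈ 0.11111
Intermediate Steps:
W = 4 (W = (-2)**2 = 4)
j = 5 (j = -34 + 39 = 5)
1/(W + j) = 1/(4 + 5) = 1/9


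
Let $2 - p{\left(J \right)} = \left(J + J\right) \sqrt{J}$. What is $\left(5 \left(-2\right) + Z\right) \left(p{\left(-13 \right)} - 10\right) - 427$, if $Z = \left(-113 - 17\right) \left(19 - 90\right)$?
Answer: $-74187 + 239720 i \sqrt{13} \approx -74187.0 + 8.6432 \cdot 10^{5} i$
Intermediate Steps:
$p{\left(J \right)} = 2 - 2 J^{\frac{3}{2}}$ ($p{\left(J \right)} = 2 - \left(J + J\right) \sqrt{J} = 2 - 2 J \sqrt{J} = 2 - 2 J^{\frac{3}{2}}$)
$Z = 9230$ ($Z = \left(-130\right) \left(-71\right) = 9230$)
$\left(5 \left(-2\right) + Z\right) \left(p{\left(-13 \right)} - 10\right) - 427 = \left(5 \left(-2\right) + 9230\right) \left(\left(2 - 2 \left(-13\right)^{\frac{3}{2}}\right) - 10\right) - 427 = \left(-10 + 9230\right) \left(\left(2 - 2 \left(- 13 i \sqrt{13}\right)\right) - 10\right) - 427 = 9220 \left(\left(2 + 26 i \sqrt{13}\right) - 10\right) - 427 = 9220 \left(-8 + 26 i \sqrt{13}\right) - 427 = \left(-73760 + 239720 i \sqrt{13}\right) - 427 = -74187 + 239720 i \sqrt{13}$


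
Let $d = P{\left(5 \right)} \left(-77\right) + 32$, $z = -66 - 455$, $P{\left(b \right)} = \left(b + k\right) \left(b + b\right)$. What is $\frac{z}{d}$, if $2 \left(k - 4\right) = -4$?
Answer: $\frac{521}{5358} \approx 0.097238$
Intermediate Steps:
$k = 2$ ($k = 4 + \frac{1}{2} \left(-4\right) = 4 - 2 = 2$)
$P{\left(b \right)} = 2 b \left(2 + b\right)$ ($P{\left(b \right)} = \left(b + 2\right) \left(b + b\right) = \left(2 + b\right) 2 b = 2 b \left(2 + b\right)$)
$z = -521$ ($z = -66 - 455 = -521$)
$d = -5358$ ($d = 2 \cdot 5 \left(2 + 5\right) \left(-77\right) + 32 = 2 \cdot 5 \cdot 7 \left(-77\right) + 32 = 70 \left(-77\right) + 32 = -5390 + 32 = -5358$)
$\frac{z}{d} = - \frac{521}{-5358} = \left(-521\right) \left(- \frac{1}{5358}\right) = \frac{521}{5358}$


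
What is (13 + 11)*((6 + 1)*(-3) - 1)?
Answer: -528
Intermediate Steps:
(13 + 11)*((6 + 1)*(-3) - 1) = 24*(7*(-3) - 1) = 24*(-21 - 1) = 24*(-22) = -528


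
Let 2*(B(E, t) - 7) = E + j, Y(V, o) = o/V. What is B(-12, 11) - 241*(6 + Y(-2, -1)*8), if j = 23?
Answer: -4795/2 ≈ -2397.5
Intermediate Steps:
B(E, t) = 37/2 + E/2 (B(E, t) = 7 + (E + 23)/2 = 7 + (23 + E)/2 = 7 + (23/2 + E/2) = 37/2 + E/2)
B(-12, 11) - 241*(6 + Y(-2, -1)*8) = (37/2 + (1/2)*(-12)) - 241*(6 - 1/(-2)*8) = (37/2 - 6) - 241*(6 - 1*(-1/2)*8) = 25/2 - 241*(6 + (1/2)*8) = 25/2 - 241*(6 + 4) = 25/2 - 241*10 = 25/2 - 2410 = -4795/2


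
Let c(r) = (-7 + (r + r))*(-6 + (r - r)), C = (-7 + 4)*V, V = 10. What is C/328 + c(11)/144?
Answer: -235/328 ≈ -0.71646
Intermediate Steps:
C = -30 (C = (-7 + 4)*10 = -3*10 = -30)
c(r) = 42 - 12*r (c(r) = (-7 + 2*r)*(-6 + 0) = (-7 + 2*r)*(-6) = 42 - 12*r)
C/328 + c(11)/144 = -30/328 + (42 - 12*11)/144 = -30*1/328 + (42 - 132)*(1/144) = -15/164 - 90*1/144 = -15/164 - 5/8 = -235/328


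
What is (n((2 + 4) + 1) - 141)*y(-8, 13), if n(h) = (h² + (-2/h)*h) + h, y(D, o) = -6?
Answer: 522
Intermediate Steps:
n(h) = -2 + h + h² (n(h) = (h² - 2) + h = (-2 + h²) + h = -2 + h + h²)
(n((2 + 4) + 1) - 141)*y(-8, 13) = ((-2 + ((2 + 4) + 1) + ((2 + 4) + 1)²) - 141)*(-6) = ((-2 + (6 + 1) + (6 + 1)²) - 141)*(-6) = ((-2 + 7 + 7²) - 141)*(-6) = ((-2 + 7 + 49) - 141)*(-6) = (54 - 141)*(-6) = -87*(-6) = 522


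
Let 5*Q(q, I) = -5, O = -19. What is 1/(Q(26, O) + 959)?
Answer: 1/958 ≈ 0.0010438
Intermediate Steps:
Q(q, I) = -1 (Q(q, I) = (1/5)*(-5) = -1)
1/(Q(26, O) + 959) = 1/(-1 + 959) = 1/958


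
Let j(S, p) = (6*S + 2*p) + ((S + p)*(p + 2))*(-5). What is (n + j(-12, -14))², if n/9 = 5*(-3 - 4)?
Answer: 3900625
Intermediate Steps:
n = -315 (n = 9*(5*(-3 - 4)) = 9*(5*(-7)) = 9*(-35) = -315)
j(S, p) = 2*p + 6*S - 5*(2 + p)*(S + p) (j(S, p) = (2*p + 6*S) + ((S + p)*(2 + p))*(-5) = (2*p + 6*S) + ((2 + p)*(S + p))*(-5) = (2*p + 6*S) - 5*(2 + p)*(S + p) = 2*p + 6*S - 5*(2 + p)*(S + p))
(n + j(-12, -14))² = (-315 + (-8*(-14) - 5*(-14)² - 4*(-12) - 5*(-12)*(-14)))² = (-315 + (112 - 5*196 + 48 - 840))² = (-315 + (112 - 980 + 48 - 840))² = (-315 - 1660)² = (-1975)² = 3900625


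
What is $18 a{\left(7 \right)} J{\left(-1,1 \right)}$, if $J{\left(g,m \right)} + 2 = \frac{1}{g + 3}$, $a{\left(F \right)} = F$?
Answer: $-189$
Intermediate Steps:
$J{\left(g,m \right)} = -2 + \frac{1}{3 + g}$ ($J{\left(g,m \right)} = -2 + \frac{1}{g + 3} = -2 + \frac{1}{3 + g}$)
$18 a{\left(7 \right)} J{\left(-1,1 \right)} = 18 \cdot 7 \frac{-5 - -2}{3 - 1} = 126 \frac{-5 + 2}{2} = 126 \cdot \frac{1}{2} \left(-3\right) = 126 \left(- \frac{3}{2}\right) = -189$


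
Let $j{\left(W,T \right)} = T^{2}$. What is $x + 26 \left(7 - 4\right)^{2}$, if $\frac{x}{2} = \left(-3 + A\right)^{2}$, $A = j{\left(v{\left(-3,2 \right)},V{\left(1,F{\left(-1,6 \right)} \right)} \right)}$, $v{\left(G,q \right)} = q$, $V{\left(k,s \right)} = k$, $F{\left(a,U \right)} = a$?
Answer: $242$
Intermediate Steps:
$A = 1$ ($A = 1^{2} = 1$)
$x = 8$ ($x = 2 \left(-3 + 1\right)^{2} = 2 \left(-2\right)^{2} = 2 \cdot 4 = 8$)
$x + 26 \left(7 - 4\right)^{2} = 8 + 26 \left(7 - 4\right)^{2} = 8 + 26 \cdot 3^{2} = 8 + 26 \cdot 9 = 8 + 234 = 242$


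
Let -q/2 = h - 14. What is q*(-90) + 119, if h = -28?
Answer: -7441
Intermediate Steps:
q = 84 (q = -2*(-28 - 14) = -2*(-42) = 84)
q*(-90) + 119 = 84*(-90) + 119 = -7560 + 119 = -7441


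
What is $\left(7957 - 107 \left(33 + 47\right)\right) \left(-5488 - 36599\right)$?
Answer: $25378461$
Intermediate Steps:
$\left(7957 - 107 \left(33 + 47\right)\right) \left(-5488 - 36599\right) = \left(7957 - 8560\right) \left(-42087\right) = \left(-603\right) \left(-42087\right) = 25378461$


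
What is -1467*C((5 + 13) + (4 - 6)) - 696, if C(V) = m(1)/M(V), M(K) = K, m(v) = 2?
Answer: -7035/8 ≈ -879.38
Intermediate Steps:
C(V) = 2/V
-1467*C((5 + 13) + (4 - 6)) - 696 = -2934/((5 + 13) + (4 - 6)) - 696 = -2934/(18 - 2) - 696 = -2934/16 - 696 = -1467*⅛ - 696 = -1467/8 - 696 = -7035/8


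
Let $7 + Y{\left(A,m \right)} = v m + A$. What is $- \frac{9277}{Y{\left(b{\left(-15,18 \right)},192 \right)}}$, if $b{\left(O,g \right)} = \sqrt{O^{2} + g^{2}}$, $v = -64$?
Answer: $\frac{114060715}{151166476} + \frac{27831 \sqrt{61}}{151166476} \approx 0.75597$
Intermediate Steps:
$Y{\left(A,m \right)} = -7 + A - 64 m$ ($Y{\left(A,m \right)} = -7 + \left(- 64 m + A\right) = -7 + \left(A - 64 m\right) = -7 + A - 64 m$)
$- \frac{9277}{Y{\left(b{\left(-15,18 \right)},192 \right)}} = - \frac{9277}{-7 + \sqrt{\left(-15\right)^{2} + 18^{2}} - 12288} = - \frac{9277}{-7 + \sqrt{225 + 324} - 12288} = - \frac{9277}{-7 + \sqrt{549} - 12288} = - \frac{9277}{-7 + 3 \sqrt{61} - 12288} = - \frac{9277}{-12295 + 3 \sqrt{61}}$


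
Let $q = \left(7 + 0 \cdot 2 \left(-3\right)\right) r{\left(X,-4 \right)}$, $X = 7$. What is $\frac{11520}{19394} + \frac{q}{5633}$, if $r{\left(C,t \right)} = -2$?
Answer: $\frac{32310322}{54623201} \approx 0.59151$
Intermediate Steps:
$q = -14$ ($q = \left(7 + 0 \cdot 2 \left(-3\right)\right) \left(-2\right) = \left(7 + 0 \left(-3\right)\right) \left(-2\right) = \left(7 + 0\right) \left(-2\right) = 7 \left(-2\right) = -14$)
$\frac{11520}{19394} + \frac{q}{5633} = \frac{11520}{19394} - \frac{14}{5633} = 11520 \cdot \frac{1}{19394} - \frac{14}{5633} = \frac{5760}{9697} - \frac{14}{5633} = \frac{32310322}{54623201}$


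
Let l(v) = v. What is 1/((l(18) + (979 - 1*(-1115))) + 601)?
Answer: 1/2713 ≈ 0.00036860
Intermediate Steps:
1/((l(18) + (979 - 1*(-1115))) + 601) = 1/((18 + (979 - 1*(-1115))) + 601) = 1/((18 + (979 + 1115)) + 601) = 1/((18 + 2094) + 601) = 1/(2112 + 601) = 1/2713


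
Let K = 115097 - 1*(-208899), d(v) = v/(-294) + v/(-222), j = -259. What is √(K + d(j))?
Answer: √142883139/21 ≈ 569.21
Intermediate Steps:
d(v) = -43*v/5439 (d(v) = v*(-1/294) + v*(-1/222) = -v/294 - v/222 = -43*v/5439)
K = 323996 (K = 115097 + 208899 = 323996)
√(K + d(j)) = √(323996 - 43/5439*(-259)) = √(323996 + 43/21) = √(6803959/21) = √142883139/21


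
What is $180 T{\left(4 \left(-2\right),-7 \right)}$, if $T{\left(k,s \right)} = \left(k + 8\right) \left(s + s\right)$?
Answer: $0$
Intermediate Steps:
$T{\left(k,s \right)} = 2 s \left(8 + k\right)$ ($T{\left(k,s \right)} = \left(8 + k\right) 2 s = 2 s \left(8 + k\right)$)
$180 T{\left(4 \left(-2\right),-7 \right)} = 180 \cdot 2 \left(-7\right) \left(8 + 4 \left(-2\right)\right) = 180 \cdot 2 \left(-7\right) \left(8 - 8\right) = 180 \cdot 2 \left(-7\right) 0 = 180 \cdot 0 = 0$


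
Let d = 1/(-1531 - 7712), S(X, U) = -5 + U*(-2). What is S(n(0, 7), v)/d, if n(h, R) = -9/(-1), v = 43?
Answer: 841113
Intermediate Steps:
n(h, R) = 9 (n(h, R) = -9*(-1) = 9)
S(X, U) = -5 - 2*U
d = -1/9243 (d = 1/(-9243) = -1/9243 ≈ -0.00010819)
S(n(0, 7), v)/d = (-5 - 2*43)/(-1/9243) = (-5 - 86)*(-9243) = -91*(-9243) = 841113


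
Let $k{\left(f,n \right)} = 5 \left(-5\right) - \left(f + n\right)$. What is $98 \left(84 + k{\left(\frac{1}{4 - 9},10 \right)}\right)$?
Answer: $\frac{24108}{5} \approx 4821.6$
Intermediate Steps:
$k{\left(f,n \right)} = -25 - f - n$ ($k{\left(f,n \right)} = -25 - \left(f + n\right) = -25 - f - n$)
$98 \left(84 + k{\left(\frac{1}{4 - 9},10 \right)}\right) = 98 \left(84 - \left(35 + \frac{1}{4 - 9}\right)\right) = 98 \left(84 - \frac{174}{5}\right) = 98 \cdot \frac{246}{5} = \frac{24108}{5}$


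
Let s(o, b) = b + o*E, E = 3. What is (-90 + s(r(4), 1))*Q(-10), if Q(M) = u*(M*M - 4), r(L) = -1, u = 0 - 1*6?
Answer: 52992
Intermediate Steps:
u = -6 (u = 0 - 6 = -6)
s(o, b) = b + 3*o (s(o, b) = b + o*3 = b + 3*o)
Q(M) = 24 - 6*M² (Q(M) = -6*(M*M - 4) = -6*(M² - 4) = -6*(-4 + M²) = 24 - 6*M²)
(-90 + s(r(4), 1))*Q(-10) = (-90 + (1 + 3*(-1)))*(24 - 6*(-10)²) = (-90 + (1 - 3))*(24 - 6*100) = (-90 - 2)*(24 - 600) = -92*(-576) = 52992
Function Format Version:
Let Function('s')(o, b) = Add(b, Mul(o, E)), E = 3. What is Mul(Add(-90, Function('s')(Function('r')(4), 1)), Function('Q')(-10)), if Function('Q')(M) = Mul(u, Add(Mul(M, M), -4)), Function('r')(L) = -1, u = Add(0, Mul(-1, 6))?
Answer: 52992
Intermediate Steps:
u = -6 (u = Add(0, -6) = -6)
Function('s')(o, b) = Add(b, Mul(3, o)) (Function('s')(o, b) = Add(b, Mul(o, 3)) = Add(b, Mul(3, o)))
Function('Q')(M) = Add(24, Mul(-6, Pow(M, 2))) (Function('Q')(M) = Mul(-6, Add(Mul(M, M), -4)) = Mul(-6, Add(Pow(M, 2), -4)) = Mul(-6, Add(-4, Pow(M, 2))) = Add(24, Mul(-6, Pow(M, 2))))
Mul(Add(-90, Function('s')(Function('r')(4), 1)), Function('Q')(-10)) = Mul(Add(-90, Add(1, Mul(3, -1))), Add(24, Mul(-6, Pow(-10, 2)))) = Mul(Add(-90, Add(1, -3)), Add(24, Mul(-6, 100))) = Mul(Add(-90, -2), Add(24, -600)) = Mul(-92, -576) = 52992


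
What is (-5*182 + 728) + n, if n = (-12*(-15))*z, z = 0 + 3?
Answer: 358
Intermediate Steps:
z = 3
n = 540 (n = -12*(-15)*3 = 180*3 = 540)
(-5*182 + 728) + n = (-5*182 + 728) + 540 = (-910 + 728) + 540 = -182 + 540 = 358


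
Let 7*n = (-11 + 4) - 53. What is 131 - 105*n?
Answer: 1031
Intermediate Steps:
n = -60/7 (n = ((-11 + 4) - 53)/7 = (-7 - 53)/7 = (⅐)*(-60) = -60/7 ≈ -8.5714)
131 - 105*n = 131 - 105*(-60/7) = 131 + 900 = 1031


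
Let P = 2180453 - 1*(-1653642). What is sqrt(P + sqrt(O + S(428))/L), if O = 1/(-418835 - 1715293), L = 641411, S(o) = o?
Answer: sqrt(112252657271571622744082240220 + 85553323413*sqrt(121832936936889))/171106646826 ≈ 1958.1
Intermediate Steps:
P = 3834095 (P = 2180453 + 1653642 = 3834095)
O = -1/2134128 (O = 1/(-2134128) = -1/2134128 ≈ -4.6858e-7)
sqrt(P + sqrt(O + S(428))/L) = sqrt(3834095 + sqrt(-1/2134128 + 428)/641411) = sqrt(3834095 + sqrt(913406783/2134128)*(1/641411)) = sqrt(3834095 + (sqrt(121832936936889)/533532)*(1/641411)) = sqrt(3834095 + sqrt(121832936936889)/342213293652)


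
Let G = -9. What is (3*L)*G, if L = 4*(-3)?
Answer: 324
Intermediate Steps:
L = -12
(3*L)*G = (3*(-12))*(-9) = -36*(-9) = 324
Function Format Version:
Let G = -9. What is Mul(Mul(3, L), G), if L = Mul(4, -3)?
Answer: 324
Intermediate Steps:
L = -12
Mul(Mul(3, L), G) = Mul(Mul(3, -12), -9) = Mul(-36, -9) = 324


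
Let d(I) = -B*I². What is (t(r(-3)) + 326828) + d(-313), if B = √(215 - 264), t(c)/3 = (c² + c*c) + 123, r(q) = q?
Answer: 327251 - 685783*I ≈ 3.2725e+5 - 6.8578e+5*I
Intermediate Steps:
t(c) = 369 + 6*c² (t(c) = 3*((c² + c*c) + 123) = 3*((c² + c²) + 123) = 3*(2*c² + 123) = 3*(123 + 2*c²) = 369 + 6*c²)
B = 7*I (B = √(-49) = 7*I ≈ 7.0*I)
d(I) = -7*I*I²
(t(r(-3)) + 326828) + d(-313) = ((369 + 6*(-3)²) + 326828) - 7*I*(-313)² = ((369 + 6*9) + 326828) - 7*I*97969 = ((369 + 54) + 326828) - 685783*I = (423 + 326828) - 685783*I = 327251 - 685783*I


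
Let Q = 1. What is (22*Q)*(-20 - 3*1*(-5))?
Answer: -110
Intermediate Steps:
(22*Q)*(-20 - 3*1*(-5)) = (22*1)*(-20 - 3*1*(-5)) = 22*(-20 - 3*(-5)) = 22*(-20 + 15) = 22*(-5) = -110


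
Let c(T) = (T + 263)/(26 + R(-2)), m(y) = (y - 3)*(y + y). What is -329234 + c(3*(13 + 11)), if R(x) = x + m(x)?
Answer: -14485961/44 ≈ -3.2923e+5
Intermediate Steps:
m(y) = 2*y*(-3 + y) (m(y) = (-3 + y)*(2*y) = 2*y*(-3 + y))
R(x) = x + 2*x*(-3 + x)
c(T) = 263/44 + T/44 (c(T) = (T + 263)/(26 - 2*(-5 + 2*(-2))) = (263 + T)/(26 - 2*(-5 - 4)) = (263 + T)/(26 - 2*(-9)) = (263 + T)/(26 + 18) = (263 + T)/44 = (263 + T)*(1/44) = 263/44 + T/44)
-329234 + c(3*(13 + 11)) = -329234 + (263/44 + (3*(13 + 11))/44) = -329234 + (263/44 + (3*24)/44) = -329234 + (263/44 + (1/44)*72) = -329234 + (263/44 + 18/11) = -329234 + 335/44 = -14485961/44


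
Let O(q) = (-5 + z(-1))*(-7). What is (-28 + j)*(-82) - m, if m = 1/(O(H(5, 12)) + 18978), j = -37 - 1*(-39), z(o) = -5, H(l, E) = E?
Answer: 40610335/19048 ≈ 2132.0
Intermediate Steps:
j = 2 (j = -37 + 39 = 2)
O(q) = 70 (O(q) = (-5 - 5)*(-7) = -10*(-7) = 70)
m = 1/19048 (m = 1/(70 + 18978) = 1/19048 ≈ 5.2499e-5)
(-28 + j)*(-82) - m = (-28 + 2)*(-82) - 1*1/19048 = -26*(-82) - 1/19048 = 2132 - 1/19048 = 40610335/19048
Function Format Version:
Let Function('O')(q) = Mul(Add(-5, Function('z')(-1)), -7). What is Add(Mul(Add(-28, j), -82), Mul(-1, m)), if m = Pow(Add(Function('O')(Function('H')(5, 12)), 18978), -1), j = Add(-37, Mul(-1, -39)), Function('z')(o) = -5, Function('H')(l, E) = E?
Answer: Rational(40610335, 19048) ≈ 2132.0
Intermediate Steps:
j = 2 (j = Add(-37, 39) = 2)
Function('O')(q) = 70 (Function('O')(q) = Mul(Add(-5, -5), -7) = Mul(-10, -7) = 70)
m = Rational(1, 19048) (m = Pow(Add(70, 18978), -1) = Pow(19048, -1) = Rational(1, 19048) ≈ 5.2499e-5)
Add(Mul(Add(-28, j), -82), Mul(-1, m)) = Add(Mul(Add(-28, 2), -82), Mul(-1, Rational(1, 19048))) = Add(Mul(-26, -82), Rational(-1, 19048)) = Add(2132, Rational(-1, 19048)) = Rational(40610335, 19048)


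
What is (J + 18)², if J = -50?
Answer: 1024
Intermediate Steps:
(J + 18)² = (-50 + 18)² = (-32)² = 1024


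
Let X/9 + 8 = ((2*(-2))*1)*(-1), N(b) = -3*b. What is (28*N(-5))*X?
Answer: -15120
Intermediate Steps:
X = -36 (X = -72 + 9*(((2*(-2))*1)*(-1)) = -72 + 9*(-4*1*(-1)) = -72 + 9*(-4*(-1)) = -72 + 9*4 = -72 + 36 = -36)
(28*N(-5))*X = (28*(-3*(-5)))*(-36) = (28*15)*(-36) = 420*(-36) = -15120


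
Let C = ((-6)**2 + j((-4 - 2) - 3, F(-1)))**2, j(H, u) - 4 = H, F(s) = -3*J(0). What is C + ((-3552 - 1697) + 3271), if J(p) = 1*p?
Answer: -1017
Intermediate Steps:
J(p) = p
F(s) = 0 (F(s) = -3*0 = 0)
j(H, u) = 4 + H
C = 961 (C = ((-6)**2 + (4 + ((-4 - 2) - 3)))**2 = (36 + (4 + (-6 - 3)))**2 = (36 + (4 - 9))**2 = (36 - 5)**2 = 31**2 = 961)
C + ((-3552 - 1697) + 3271) = 961 + ((-3552 - 1697) + 3271) = 961 + (-5249 + 3271) = 961 - 1978 = -1017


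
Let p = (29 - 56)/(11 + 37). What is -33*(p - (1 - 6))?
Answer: -2343/16 ≈ -146.44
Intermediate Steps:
p = -9/16 (p = -27/48 = -27*1/48 = -9/16 ≈ -0.56250)
-33*(p - (1 - 6)) = -33*(-9/16 - (1 - 6)) = -33*(-9/16 - 1*(-5)) = -33*(-9/16 + 5) = -33*71/16 = -2343/16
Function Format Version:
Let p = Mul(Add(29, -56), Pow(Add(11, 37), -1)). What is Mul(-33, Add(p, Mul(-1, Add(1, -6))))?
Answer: Rational(-2343, 16) ≈ -146.44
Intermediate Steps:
p = Rational(-9, 16) (p = Mul(-27, Pow(48, -1)) = Mul(-27, Rational(1, 48)) = Rational(-9, 16) ≈ -0.56250)
Mul(-33, Add(p, Mul(-1, Add(1, -6)))) = Mul(-33, Add(Rational(-9, 16), Mul(-1, Add(1, -6)))) = Mul(-33, Add(Rational(-9, 16), Mul(-1, -5))) = Mul(-33, Add(Rational(-9, 16), 5)) = Mul(-33, Rational(71, 16)) = Rational(-2343, 16)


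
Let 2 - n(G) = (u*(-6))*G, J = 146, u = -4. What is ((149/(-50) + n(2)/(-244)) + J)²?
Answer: 47695502449/2325625 ≈ 20509.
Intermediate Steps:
n(G) = 2 - 24*G (n(G) = 2 - (-4*(-6))*G = 2 - 24*G)
((149/(-50) + n(2)/(-244)) + J)² = ((149/(-50) + (2 - 24*2)/(-244)) + 146)² = ((149*(-1/50) + (2 - 48)*(-1/244)) + 146)² = ((-149/50 - 46*(-1/244)) + 146)² = ((-149/50 + 23/122) + 146)² = (-4257/1525 + 146)² = (218393/1525)² = 47695502449/2325625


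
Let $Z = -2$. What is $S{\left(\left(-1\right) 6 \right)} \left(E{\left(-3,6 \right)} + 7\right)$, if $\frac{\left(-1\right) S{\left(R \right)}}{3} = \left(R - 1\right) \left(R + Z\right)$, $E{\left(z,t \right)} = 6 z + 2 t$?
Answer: $-168$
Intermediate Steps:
$E{\left(z,t \right)} = 2 t + 6 z$
$S{\left(R \right)} = - 3 \left(-1 + R\right) \left(-2 + R\right)$ ($S{\left(R \right)} = - 3 \left(R - 1\right) \left(R - 2\right) = - 3 \left(-1 + R\right) \left(-2 + R\right)$)
$S{\left(\left(-1\right) 6 \right)} \left(E{\left(-3,6 \right)} + 7\right) = \left(-6 - 3 \left(\left(-1\right) 6\right)^{2} + 9 \left(\left(-1\right) 6\right)\right) \left(\left(2 \cdot 6 + 6 \left(-3\right)\right) + 7\right) = \left(-6 - 3 \left(-6\right)^{2} + 9 \left(-6\right)\right) \left(\left(12 - 18\right) + 7\right) = \left(-6 - 108 - 54\right) \left(-6 + 7\right) = \left(-6 - 108 - 54\right) 1 = \left(-168\right) 1 = -168$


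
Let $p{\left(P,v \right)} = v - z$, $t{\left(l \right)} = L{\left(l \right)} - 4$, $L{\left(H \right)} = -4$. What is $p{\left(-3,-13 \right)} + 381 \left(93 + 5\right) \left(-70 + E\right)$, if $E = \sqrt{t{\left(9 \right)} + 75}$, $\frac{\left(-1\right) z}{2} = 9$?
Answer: $-2613655 + 37338 \sqrt{67} \approx -2.308 \cdot 10^{6}$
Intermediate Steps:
$z = -18$ ($z = \left(-2\right) 9 = -18$)
$t{\left(l \right)} = -8$ ($t{\left(l \right)} = -4 - 4 = -8$)
$p{\left(P,v \right)} = 18 + v$ ($p{\left(P,v \right)} = v - -18 = v + 18 = 18 + v$)
$E = \sqrt{67}$ ($E = \sqrt{-8 + 75} = \sqrt{67} \approx 8.1853$)
$p{\left(-3,-13 \right)} + 381 \left(93 + 5\right) \left(-70 + E\right) = \left(18 - 13\right) + 381 \left(93 + 5\right) \left(-70 + \sqrt{67}\right) = 5 + 381 \cdot 98 \left(-70 + \sqrt{67}\right) = 5 + 381 \left(-6860 + 98 \sqrt{67}\right) = 5 - \left(2613660 - 37338 \sqrt{67}\right) = -2613655 + 37338 \sqrt{67}$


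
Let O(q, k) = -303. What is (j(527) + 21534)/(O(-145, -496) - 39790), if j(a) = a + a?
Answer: -22588/40093 ≈ -0.56339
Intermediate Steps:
j(a) = 2*a
(j(527) + 21534)/(O(-145, -496) - 39790) = (2*527 + 21534)/(-303 - 39790) = (1054 + 21534)/(-40093) = 22588*(-1/40093) = -22588/40093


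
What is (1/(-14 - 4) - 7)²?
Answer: 16129/324 ≈ 49.781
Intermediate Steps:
(1/(-14 - 4) - 7)² = (1/(-18) - 7)² = (-1/18 - 7)² = (-127/18)² = 16129/324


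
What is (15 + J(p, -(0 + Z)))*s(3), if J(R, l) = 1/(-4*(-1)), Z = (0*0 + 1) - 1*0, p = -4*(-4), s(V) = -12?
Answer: -183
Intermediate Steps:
p = 16
Z = 1 (Z = (0 + 1) + 0 = 1 + 0 = 1)
J(R, l) = 1/4 (J(R, l) = -1/4*(-1) = 1/4)
(15 + J(p, -(0 + Z)))*s(3) = (15 + 1/4)*(-12) = (61/4)*(-12) = -183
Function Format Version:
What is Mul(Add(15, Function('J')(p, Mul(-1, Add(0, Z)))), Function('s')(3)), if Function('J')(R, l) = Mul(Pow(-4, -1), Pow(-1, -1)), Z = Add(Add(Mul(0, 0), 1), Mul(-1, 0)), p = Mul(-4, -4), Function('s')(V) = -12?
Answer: -183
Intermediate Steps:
p = 16
Z = 1 (Z = Add(Add(0, 1), 0) = Add(1, 0) = 1)
Function('J')(R, l) = Rational(1, 4) (Function('J')(R, l) = Mul(Rational(-1, 4), -1) = Rational(1, 4))
Mul(Add(15, Function('J')(p, Mul(-1, Add(0, Z)))), Function('s')(3)) = Mul(Add(15, Rational(1, 4)), -12) = Mul(Rational(61, 4), -12) = -183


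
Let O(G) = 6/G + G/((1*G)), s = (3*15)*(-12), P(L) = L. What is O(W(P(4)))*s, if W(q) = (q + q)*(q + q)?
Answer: -4725/8 ≈ -590.63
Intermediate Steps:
W(q) = 4*q² (W(q) = (2*q)*(2*q) = 4*q²)
s = -540 (s = 45*(-12) = -540)
O(G) = 1 + 6/G (O(G) = 6/G + G/G = 6/G + 1 = 1 + 6/G)
O(W(P(4)))*s = ((6 + 4*4²)/((4*4²)))*(-540) = ((6 + 4*16)/((4*16)))*(-540) = ((6 + 64)/64)*(-540) = ((1/64)*70)*(-540) = (35/32)*(-540) = -4725/8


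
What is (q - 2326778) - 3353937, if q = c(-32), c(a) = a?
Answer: -5680747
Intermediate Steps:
q = -32
(q - 2326778) - 3353937 = (-32 - 2326778) - 3353937 = -2326810 - 3353937 = -5680747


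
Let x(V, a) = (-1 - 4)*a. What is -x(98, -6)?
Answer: -30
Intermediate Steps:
x(V, a) = -5*a
-x(98, -6) = -(-5)*(-6) = -1*30 = -30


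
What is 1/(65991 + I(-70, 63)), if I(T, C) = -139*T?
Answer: 1/75721 ≈ 1.3206e-5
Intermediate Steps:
1/(65991 + I(-70, 63)) = 1/(65991 - 139*(-70)) = 1/(65991 + 9730) = 1/75721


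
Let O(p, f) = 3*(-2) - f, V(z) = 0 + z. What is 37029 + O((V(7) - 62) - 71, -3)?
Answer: 37026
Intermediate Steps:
V(z) = z
O(p, f) = -6 - f
37029 + O((V(7) - 62) - 71, -3) = 37029 + (-6 - 1*(-3)) = 37029 + (-6 + 3) = 37029 - 3 = 37026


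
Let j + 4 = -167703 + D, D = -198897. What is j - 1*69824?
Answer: -436428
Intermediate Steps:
j = -366604 (j = -4 + (-167703 - 198897) = -4 - 366600 = -366604)
j - 1*69824 = -366604 - 1*69824 = -366604 - 69824 = -436428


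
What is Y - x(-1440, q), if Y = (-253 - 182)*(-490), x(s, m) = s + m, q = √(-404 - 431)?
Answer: 214590 - I*√835 ≈ 2.1459e+5 - 28.896*I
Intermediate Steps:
q = I*√835 (q = √(-835) = I*√835 ≈ 28.896*I)
x(s, m) = m + s
Y = 213150 (Y = -435*(-490) = 213150)
Y - x(-1440, q) = 213150 - (I*√835 - 1440) = 213150 - (-1440 + I*√835) = 213150 + (1440 - I*√835) = 214590 - I*√835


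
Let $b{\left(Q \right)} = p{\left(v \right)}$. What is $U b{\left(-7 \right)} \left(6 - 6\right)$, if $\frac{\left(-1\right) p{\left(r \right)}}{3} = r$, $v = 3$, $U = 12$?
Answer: $0$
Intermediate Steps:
$p{\left(r \right)} = - 3 r$
$b{\left(Q \right)} = -9$ ($b{\left(Q \right)} = \left(-3\right) 3 = -9$)
$U b{\left(-7 \right)} \left(6 - 6\right) = 12 \left(-9\right) \left(6 - 6\right) = - 108 \left(6 - 6\right) = \left(-108\right) 0 = 0$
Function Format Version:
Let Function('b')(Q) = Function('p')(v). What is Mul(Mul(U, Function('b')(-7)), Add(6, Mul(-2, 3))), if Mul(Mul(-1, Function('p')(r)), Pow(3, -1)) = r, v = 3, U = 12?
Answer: 0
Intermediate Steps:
Function('p')(r) = Mul(-3, r)
Function('b')(Q) = -9 (Function('b')(Q) = Mul(-3, 3) = -9)
Mul(Mul(U, Function('b')(-7)), Add(6, Mul(-2, 3))) = Mul(Mul(12, -9), Add(6, Mul(-2, 3))) = Mul(-108, Add(6, -6)) = Mul(-108, 0) = 0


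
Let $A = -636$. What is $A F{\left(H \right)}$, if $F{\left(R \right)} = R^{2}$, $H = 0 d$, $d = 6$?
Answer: $0$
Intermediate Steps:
$H = 0$ ($H = 0 \cdot 6 = 0$)
$A F{\left(H \right)} = - 636 \cdot 0^{2} = \left(-636\right) 0 = 0$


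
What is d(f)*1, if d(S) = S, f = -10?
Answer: -10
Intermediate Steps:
d(f)*1 = -10*1 = -10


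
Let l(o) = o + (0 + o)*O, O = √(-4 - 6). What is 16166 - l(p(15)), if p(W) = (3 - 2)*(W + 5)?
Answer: 16146 - 20*I*√10 ≈ 16146.0 - 63.246*I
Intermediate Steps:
p(W) = 5 + W (p(W) = 1*(5 + W) = 5 + W)
O = I*√10 (O = √(-10) = I*√10 ≈ 3.1623*I)
l(o) = o + I*o*√10 (l(o) = o + (0 + o)*(I*√10) = o + o*(I*√10) = o + I*o*√10)
16166 - l(p(15)) = 16166 - (5 + 15)*(1 + I*√10) = 16166 - 20*(1 + I*√10) = 16166 - (20 + 20*I*√10) = 16166 + (-20 - 20*I*√10) = 16146 - 20*I*√10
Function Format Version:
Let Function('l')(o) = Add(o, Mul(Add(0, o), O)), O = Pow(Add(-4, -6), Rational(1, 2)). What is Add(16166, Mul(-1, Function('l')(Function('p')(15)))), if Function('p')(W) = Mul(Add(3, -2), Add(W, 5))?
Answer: Add(16146, Mul(-20, I, Pow(10, Rational(1, 2)))) ≈ Add(16146., Mul(-63.246, I))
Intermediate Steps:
Function('p')(W) = Add(5, W) (Function('p')(W) = Mul(1, Add(5, W)) = Add(5, W))
O = Mul(I, Pow(10, Rational(1, 2))) (O = Pow(-10, Rational(1, 2)) = Mul(I, Pow(10, Rational(1, 2))) ≈ Mul(3.1623, I))
Function('l')(o) = Add(o, Mul(I, o, Pow(10, Rational(1, 2)))) (Function('l')(o) = Add(o, Mul(Add(0, o), Mul(I, Pow(10, Rational(1, 2))))) = Add(o, Mul(o, Mul(I, Pow(10, Rational(1, 2))))) = Add(o, Mul(I, o, Pow(10, Rational(1, 2)))))
Add(16166, Mul(-1, Function('l')(Function('p')(15)))) = Add(16166, Mul(-1, Mul(Add(5, 15), Add(1, Mul(I, Pow(10, Rational(1, 2))))))) = Add(16166, Mul(-1, Mul(20, Add(1, Mul(I, Pow(10, Rational(1, 2))))))) = Add(16166, Mul(-1, Add(20, Mul(20, I, Pow(10, Rational(1, 2)))))) = Add(16166, Add(-20, Mul(-20, I, Pow(10, Rational(1, 2))))) = Add(16146, Mul(-20, I, Pow(10, Rational(1, 2))))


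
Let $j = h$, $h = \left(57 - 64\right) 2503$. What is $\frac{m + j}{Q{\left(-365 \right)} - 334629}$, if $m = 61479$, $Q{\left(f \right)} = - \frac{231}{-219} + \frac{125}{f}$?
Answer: $- \frac{3208934}{24427865} \approx -0.13136$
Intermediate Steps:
$Q{\left(f \right)} = \frac{77}{73} + \frac{125}{f}$ ($Q{\left(f \right)} = \left(-231\right) \left(- \frac{1}{219}\right) + \frac{125}{f} = \frac{77}{73} + \frac{125}{f}$)
$h = -17521$ ($h = \left(57 - 64\right) 2503 = \left(-7\right) 2503 = -17521$)
$j = -17521$
$\frac{m + j}{Q{\left(-365 \right)} - 334629} = \frac{61479 - 17521}{\left(\frac{77}{73} + \frac{125}{-365}\right) - 334629} = \frac{43958}{\left(\frac{77}{73} + 125 \left(- \frac{1}{365}\right)\right) - 334629} = \frac{43958}{\left(\frac{77}{73} - \frac{25}{73}\right) - 334629} = \frac{43958}{\frac{52}{73} - 334629} = \frac{43958}{- \frac{24427865}{73}} = 43958 \left(- \frac{73}{24427865}\right) = - \frac{3208934}{24427865}$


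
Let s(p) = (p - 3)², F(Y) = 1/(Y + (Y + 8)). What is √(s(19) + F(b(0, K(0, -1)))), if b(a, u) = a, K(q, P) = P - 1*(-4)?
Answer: √4098/4 ≈ 16.004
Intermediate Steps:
K(q, P) = 4 + P (K(q, P) = P + 4 = 4 + P)
F(Y) = 1/(8 + 2*Y) (F(Y) = 1/(Y + (8 + Y)) = 1/(8 + 2*Y))
s(p) = (-3 + p)²
√(s(19) + F(b(0, K(0, -1)))) = √((-3 + 19)² + 1/(2*(4 + 0))) = √(16² + (½)/4) = √(256 + (½)*(¼)) = √(256 + ⅛) = √(2049/8) = √4098/4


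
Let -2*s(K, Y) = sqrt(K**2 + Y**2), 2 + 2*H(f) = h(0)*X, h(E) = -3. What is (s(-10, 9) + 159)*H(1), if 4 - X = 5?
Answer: 159/2 - sqrt(181)/4 ≈ 76.137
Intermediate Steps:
X = -1 (X = 4 - 1*5 = 4 - 5 = -1)
H(f) = 1/2 (H(f) = -1 + (-3*(-1))/2 = -1 + (1/2)*3 = -1 + 3/2 = 1/2)
s(K, Y) = -sqrt(K**2 + Y**2)/2
(s(-10, 9) + 159)*H(1) = (-sqrt((-10)**2 + 9**2)/2 + 159)*(1/2) = (-sqrt(100 + 81)/2 + 159)*(1/2) = (-sqrt(181)/2 + 159)*(1/2) = (159 - sqrt(181)/2)*(1/2) = 159/2 - sqrt(181)/4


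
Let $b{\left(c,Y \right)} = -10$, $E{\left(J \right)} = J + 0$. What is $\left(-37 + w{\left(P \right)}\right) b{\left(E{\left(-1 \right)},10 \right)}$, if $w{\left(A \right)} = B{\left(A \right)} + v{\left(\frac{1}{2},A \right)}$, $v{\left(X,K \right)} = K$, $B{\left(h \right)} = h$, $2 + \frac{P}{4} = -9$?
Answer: $1250$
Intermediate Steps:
$P = -44$ ($P = -8 + 4 \left(-9\right) = -8 - 36 = -44$)
$E{\left(J \right)} = J$
$w{\left(A \right)} = 2 A$ ($w{\left(A \right)} = A + A = 2 A$)
$\left(-37 + w{\left(P \right)}\right) b{\left(E{\left(-1 \right)},10 \right)} = \left(-37 + 2 \left(-44\right)\right) \left(-10\right) = \left(-37 - 88\right) \left(-10\right) = \left(-125\right) \left(-10\right) = 1250$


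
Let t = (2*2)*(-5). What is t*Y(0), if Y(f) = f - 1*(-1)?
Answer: -20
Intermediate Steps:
Y(f) = 1 + f (Y(f) = f + 1 = 1 + f)
t = -20 (t = 4*(-5) = -20)
t*Y(0) = -20*(1 + 0) = -20*1 = -20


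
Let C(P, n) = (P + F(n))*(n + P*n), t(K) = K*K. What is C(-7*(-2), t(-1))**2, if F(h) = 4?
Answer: 72900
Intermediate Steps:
t(K) = K**2
C(P, n) = (4 + P)*(n + P*n) (C(P, n) = (P + 4)*(n + P*n) = (4 + P)*(n + P*n))
C(-7*(-2), t(-1))**2 = ((-1)**2*(4 + (-7*(-2))**2 + 5*(-7*(-2))))**2 = (1*(4 + (-1*(-14))**2 + 5*(-1*(-14))))**2 = (1*(4 + 14**2 + 5*14))**2 = (1*(4 + 196 + 70))**2 = (1*270)**2 = 270**2 = 72900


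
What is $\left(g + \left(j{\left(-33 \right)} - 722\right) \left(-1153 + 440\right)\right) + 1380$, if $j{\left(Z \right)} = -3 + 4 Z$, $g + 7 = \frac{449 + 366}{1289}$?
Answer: $\frac{789402461}{1289} \approx 6.1242 \cdot 10^{5}$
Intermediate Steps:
$g = - \frac{8208}{1289}$ ($g = -7 + \frac{449 + 366}{1289} = -7 + 815 \cdot \frac{1}{1289} = -7 + \frac{815}{1289} = - \frac{8208}{1289} \approx -6.3677$)
$\left(g + \left(j{\left(-33 \right)} - 722\right) \left(-1153 + 440\right)\right) + 1380 = \left(- \frac{8208}{1289} + \left(\left(-3 + 4 \left(-33\right)\right) - 722\right) \left(-1153 + 440\right)\right) + 1380 = \left(- \frac{8208}{1289} + \left(\left(-3 - 132\right) - 722\right) \left(-713\right)\right) + 1380 = \left(- \frac{8208}{1289} + \left(-135 - 722\right) \left(-713\right)\right) + 1380 = \left(- \frac{8208}{1289} - -611041\right) + 1380 = \left(- \frac{8208}{1289} + 611041\right) + 1380 = \frac{787623641}{1289} + 1380 = \frac{789402461}{1289}$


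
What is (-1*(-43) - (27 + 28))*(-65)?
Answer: 780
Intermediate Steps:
(-1*(-43) - (27 + 28))*(-65) = (43 - 1*55)*(-65) = (43 - 55)*(-65) = -12*(-65) = 780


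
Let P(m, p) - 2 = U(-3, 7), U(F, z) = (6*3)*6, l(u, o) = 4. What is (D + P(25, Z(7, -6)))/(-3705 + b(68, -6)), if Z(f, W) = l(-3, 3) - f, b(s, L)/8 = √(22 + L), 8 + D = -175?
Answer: 73/3673 ≈ 0.019875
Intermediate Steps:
D = -183 (D = -8 - 175 = -183)
b(s, L) = 8*√(22 + L)
Z(f, W) = 4 - f
U(F, z) = 108 (U(F, z) = 18*6 = 108)
P(m, p) = 110 (P(m, p) = 2 + 108 = 110)
(D + P(25, Z(7, -6)))/(-3705 + b(68, -6)) = (-183 + 110)/(-3705 + 8*√(22 - 6)) = -73/(-3705 + 8*√16) = -73/(-3705 + 8*4) = -73/(-3705 + 32) = -73/(-3673) = -73*(-1/3673) = 73/3673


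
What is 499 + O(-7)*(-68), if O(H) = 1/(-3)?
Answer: 1565/3 ≈ 521.67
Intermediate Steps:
O(H) = -1/3
499 + O(-7)*(-68) = 499 - 1/3*(-68) = 499 + 68/3 = 1565/3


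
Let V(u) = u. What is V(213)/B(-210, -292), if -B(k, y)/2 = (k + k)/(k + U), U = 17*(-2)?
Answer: -4331/70 ≈ -61.871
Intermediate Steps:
U = -34
B(k, y) = -4*k/(-34 + k) (B(k, y) = -2*(k + k)/(k - 34) = -2*2*k/(-34 + k) = -4*k/(-34 + k))
V(213)/B(-210, -292) = 213/((-4*(-210)/(-34 - 210))) = 213/((-4*(-210)/(-244))) = 213/((-4*(-210)*(-1/244))) = 213/(-210/61) = 213*(-61/210) = -4331/70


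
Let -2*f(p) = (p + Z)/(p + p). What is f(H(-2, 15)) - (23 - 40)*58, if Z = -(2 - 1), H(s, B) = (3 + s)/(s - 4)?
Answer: 3937/4 ≈ 984.25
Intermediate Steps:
H(s, B) = (3 + s)/(-4 + s)
Z = -1 (Z = -1*1 = -1)
f(p) = -(-1 + p)/(4*p) (f(p) = -(p - 1)/(2*(p + p)) = -(-1 + p)/(2*(2*p)) = -(-1 + p)*1/(2*p)/2 = -(-1 + p)/(4*p))
f(H(-2, 15)) - (23 - 40)*58 = (1 - (3 - 2)/(-4 - 2))/(4*(((3 - 2)/(-4 - 2)))) - (23 - 40)*58 = (1 - 1/(-6))/(4*((1/(-6)))) - (-17)*58 = (1 - (-1)/6)/(4*((-⅙*1))) - 1*(-986) = (1 - 1*(-⅙))/(4*(-⅙)) + 986 = (¼)*(-6)*(1 + ⅙) + 986 = (¼)*(-6)*(7/6) + 986 = -7/4 + 986 = 3937/4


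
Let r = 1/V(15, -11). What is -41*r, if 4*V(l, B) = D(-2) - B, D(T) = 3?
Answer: -82/7 ≈ -11.714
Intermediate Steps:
V(l, B) = 3/4 - B/4 (V(l, B) = (3 - B)/4 = 3/4 - B/4)
r = 2/7 (r = 1/(3/4 - 1/4*(-11)) = 1/(3/4 + 11/4) = 1/(7/2) = 2/7 ≈ 0.28571)
-41*r = -41*2/7 = -82/7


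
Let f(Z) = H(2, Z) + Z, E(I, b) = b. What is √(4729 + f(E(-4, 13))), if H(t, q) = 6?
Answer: 2*√1187 ≈ 68.906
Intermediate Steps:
f(Z) = 6 + Z
√(4729 + f(E(-4, 13))) = √(4729 + (6 + 13)) = √(4729 + 19) = √4748 = 2*√1187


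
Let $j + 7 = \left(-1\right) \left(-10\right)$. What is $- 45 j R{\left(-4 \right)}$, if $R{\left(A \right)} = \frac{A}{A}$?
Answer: $-135$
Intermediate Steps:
$R{\left(A \right)} = 1$
$j = 3$ ($j = -7 - -10 = -7 + 10 = 3$)
$- 45 j R{\left(-4 \right)} = \left(-45\right) 3 \cdot 1 = \left(-135\right) 1 = -135$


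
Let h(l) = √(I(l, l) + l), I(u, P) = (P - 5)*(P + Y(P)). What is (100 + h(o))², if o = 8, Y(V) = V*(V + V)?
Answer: 10416 + 800*√26 ≈ 14495.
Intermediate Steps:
Y(V) = 2*V² (Y(V) = V*(2*V) = 2*V²)
I(u, P) = (-5 + P)*(P + 2*P²) (I(u, P) = (P - 5)*(P + 2*P²) = (-5 + P)*(P + 2*P²))
h(l) = √(l + l*(-5 - 9*l + 2*l²)) (h(l) = √(l*(-5 - 9*l + 2*l²) + l) = √(l + l*(-5 - 9*l + 2*l²)))
(100 + h(o))² = (100 + √(8*(-4 - 9*8 + 2*8²)))² = (100 + √(8*(-4 - 72 + 2*64)))² = (100 + √(8*(-4 - 72 + 128)))² = (100 + √(8*52))² = (100 + √416)² = (100 + 4*√26)²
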